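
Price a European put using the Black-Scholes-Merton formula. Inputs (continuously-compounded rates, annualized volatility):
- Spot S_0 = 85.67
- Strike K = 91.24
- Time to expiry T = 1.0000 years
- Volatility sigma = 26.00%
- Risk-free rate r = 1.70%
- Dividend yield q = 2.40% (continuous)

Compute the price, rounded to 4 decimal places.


d1 = (ln(S/K) + (r - q + 0.5*sigma^2) * T) / (sigma * sqrt(T)) = -0.13919497
d2 = d1 - sigma * sqrt(T) = -0.39919497
exp(-rT) = 0.98314368; exp(-qT) = 0.97628571
P = K * exp(-rT) * N(-d2) - S_0 * exp(-qT) * N(-d1)
N(-d1) = 0.55535196; N(-d2) = 0.65512522
P = 91.2400 * 0.98314368 * 0.65512522 - 85.6700 * 0.97628571 * 0.55535196 = 12.3173

Answer: Price = 12.3173


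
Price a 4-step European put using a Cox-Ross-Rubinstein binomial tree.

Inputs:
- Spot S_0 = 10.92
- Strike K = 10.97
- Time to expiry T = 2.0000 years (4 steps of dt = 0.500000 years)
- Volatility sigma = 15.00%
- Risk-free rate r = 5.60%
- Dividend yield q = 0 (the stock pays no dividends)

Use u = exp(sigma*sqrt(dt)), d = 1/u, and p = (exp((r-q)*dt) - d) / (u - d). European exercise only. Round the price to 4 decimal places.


Answer: Price = V(0,0) = 0.3782

Derivation:
dt = T/N = 0.500000
u = exp(sigma*sqrt(dt)) = 1.111895; d = 1/u = 0.899365
p = (exp((r-q)*dt) - d) / (u - d) = 0.607116
Discount per step: exp(-r*dt) = 0.972388
Stock lattice S(k, i) with i counting down-moves:
  k=0: S(0,0) = 10.9200
  k=1: S(1,0) = 12.1419; S(1,1) = 9.8211
  k=2: S(2,0) = 13.5005; S(2,1) = 10.9200; S(2,2) = 8.8327
  k=3: S(3,0) = 15.0112; S(3,1) = 12.1419; S(3,2) = 9.8211; S(3,3) = 7.9438
  k=4: S(4,0) = 16.6908; S(4,1) = 13.5005; S(4,2) = 10.9200; S(4,3) = 8.8327; S(4,4) = 7.1444
Terminal payoffs V(N, i) = max(K - S_T, 0):
  V(4,0) = 0.000000; V(4,1) = 0.000000; V(4,2) = 0.050000; V(4,3) = 2.137272; V(4,4) = 3.825578
Backward induction: V(k, i) = exp(-r*dt) * [p * V(k+1, i) + (1-p) * V(k+1, i+1)].
  V(3,0) = exp(-r*dt) * [p*0.000000 + (1-p)*0.000000] = 0.000000
  V(3,1) = exp(-r*dt) * [p*0.000000 + (1-p)*0.050000] = 0.019102
  V(3,2) = exp(-r*dt) * [p*0.050000 + (1-p)*2.137272] = 0.846032
  V(3,3) = exp(-r*dt) * [p*2.137272 + (1-p)*3.825578] = 2.723251
  V(2,0) = exp(-r*dt) * [p*0.000000 + (1-p)*0.019102] = 0.007298
  V(2,1) = exp(-r*dt) * [p*0.019102 + (1-p)*0.846032] = 0.334491
  V(2,2) = exp(-r*dt) * [p*0.846032 + (1-p)*2.723251] = 1.539836
  V(1,0) = exp(-r*dt) * [p*0.007298 + (1-p)*0.334491] = 0.132096
  V(1,1) = exp(-r*dt) * [p*0.334491 + (1-p)*1.539836] = 0.785740
  V(0,0) = exp(-r*dt) * [p*0.132096 + (1-p)*0.785740] = 0.378164


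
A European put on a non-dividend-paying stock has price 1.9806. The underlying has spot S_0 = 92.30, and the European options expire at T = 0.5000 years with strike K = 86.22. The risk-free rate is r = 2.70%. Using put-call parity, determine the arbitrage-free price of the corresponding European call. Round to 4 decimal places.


Put-call parity: C - P = S_0 * exp(-qT) - K * exp(-rT).
S_0 * exp(-qT) = 92.3000 * 1.00000000 = 92.30000000
K * exp(-rT) = 86.2200 * 0.98659072 = 85.06385156
C = P + S*exp(-qT) - K*exp(-rT)
C = 1.9806 + 92.30000000 - 85.06385156 = 9.2167

Answer: Call price = 9.2167


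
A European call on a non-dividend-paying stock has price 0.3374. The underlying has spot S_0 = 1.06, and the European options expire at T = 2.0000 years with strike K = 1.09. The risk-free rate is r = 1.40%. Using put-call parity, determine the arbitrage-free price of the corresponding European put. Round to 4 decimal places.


Answer: Put price = 0.3373

Derivation:
Put-call parity: C - P = S_0 * exp(-qT) - K * exp(-rT).
S_0 * exp(-qT) = 1.0600 * 1.00000000 = 1.06000000
K * exp(-rT) = 1.0900 * 0.97238837 = 1.05990332
P = C - S*exp(-qT) + K*exp(-rT)
P = 0.3374 - 1.06000000 + 1.05990332 = 0.3373


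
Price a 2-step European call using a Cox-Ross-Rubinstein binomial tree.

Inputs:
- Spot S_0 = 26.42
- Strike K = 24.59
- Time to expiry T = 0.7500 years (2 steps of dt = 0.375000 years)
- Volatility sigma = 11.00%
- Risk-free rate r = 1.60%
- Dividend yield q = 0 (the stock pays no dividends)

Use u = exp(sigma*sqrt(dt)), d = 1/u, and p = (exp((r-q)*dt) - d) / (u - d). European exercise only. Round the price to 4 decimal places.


Answer: Price = V(0,0) = 2.4538

Derivation:
dt = T/N = 0.375000
u = exp(sigma*sqrt(dt)) = 1.069682; d = 1/u = 0.934858
p = (exp((r-q)*dt) - d) / (u - d) = 0.527802
Discount per step: exp(-r*dt) = 0.994018
Stock lattice S(k, i) with i counting down-moves:
  k=0: S(0,0) = 26.4200
  k=1: S(1,0) = 28.2610; S(1,1) = 24.6989
  k=2: S(2,0) = 30.2303; S(2,1) = 26.4200; S(2,2) = 23.0900
Terminal payoffs V(N, i) = max(S_T - K, 0):
  V(2,0) = 5.640255; V(2,1) = 1.830000; V(2,2) = 0.000000
Backward induction: V(k, i) = exp(-r*dt) * [p * V(k+1, i) + (1-p) * V(k+1, i+1)].
  V(1,0) = exp(-r*dt) * [p*5.640255 + (1-p)*1.830000] = 3.818084
  V(1,1) = exp(-r*dt) * [p*1.830000 + (1-p)*0.000000] = 0.960100
  V(0,0) = exp(-r*dt) * [p*3.818084 + (1-p)*0.960100] = 2.453784


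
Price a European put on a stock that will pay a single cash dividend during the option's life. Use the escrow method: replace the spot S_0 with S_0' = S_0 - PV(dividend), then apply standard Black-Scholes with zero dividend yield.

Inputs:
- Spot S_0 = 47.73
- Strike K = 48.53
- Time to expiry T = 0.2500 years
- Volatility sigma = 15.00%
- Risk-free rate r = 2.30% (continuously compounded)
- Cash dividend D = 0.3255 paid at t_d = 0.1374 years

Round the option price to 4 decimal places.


Answer: Price = 1.8935

Derivation:
PV(D) = D * exp(-r * t_d) = 0.3255 * 0.99684479 = 0.32447298
S_0' = S_0 - PV(D) = 47.7300 - 0.32447298 = 47.40552702
d1 = (ln(S_0'/K) + (r + sigma^2/2)*T) / (sigma*sqrt(T)) = -0.19841117
d2 = d1 - sigma*sqrt(T) = -0.27341117
exp(-rT) = 0.99426650
N(-d1) = 0.57863831; N(-d2) = 0.60773142
P = K * exp(-rT) * N(-d2) - S_0' * N(-d1) = 48.5300 * 0.99426650 * 0.60773142 - 47.40552702 * 0.57863831 = 1.8935


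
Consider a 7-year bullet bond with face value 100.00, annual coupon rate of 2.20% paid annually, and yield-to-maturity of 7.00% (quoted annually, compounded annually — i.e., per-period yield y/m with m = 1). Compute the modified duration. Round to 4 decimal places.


Coupon per period c = face * coupon_rate / m = 2.200000
Periods per year m = 1; per-period yield y/m = 0.070000
Number of cashflows N = 7
Cashflows (t years, CF_t, discount factor 1/(1+y/m)^(m*t), PV):
  t = 1.0000: CF_t = 2.200000, DF = 0.934579, PV = 2.056075
  t = 2.0000: CF_t = 2.200000, DF = 0.873439, PV = 1.921565
  t = 3.0000: CF_t = 2.200000, DF = 0.816298, PV = 1.795855
  t = 4.0000: CF_t = 2.200000, DF = 0.762895, PV = 1.678369
  t = 5.0000: CF_t = 2.200000, DF = 0.712986, PV = 1.568570
  t = 6.0000: CF_t = 2.200000, DF = 0.666342, PV = 1.465953
  t = 7.0000: CF_t = 102.200000, DF = 0.622750, PV = 63.645024
Price P = sum_t PV_t = 74.131411
First compute Macaulay numerator sum_t t * PV_t:
  t * PV_t at t = 1.0000: 2.056075
  t * PV_t at t = 2.0000: 3.843130
  t * PV_t at t = 3.0000: 5.387566
  t * PV_t at t = 4.0000: 6.713478
  t * PV_t at t = 5.0000: 7.842848
  t * PV_t at t = 6.0000: 8.795717
  t * PV_t at t = 7.0000: 445.515165
Macaulay duration D = 480.153980 / 74.131411 = 6.477065
Modified duration = D / (1 + y/m) = 6.477065 / (1 + 0.070000) = 6.053332

Answer: Modified duration = 6.0533


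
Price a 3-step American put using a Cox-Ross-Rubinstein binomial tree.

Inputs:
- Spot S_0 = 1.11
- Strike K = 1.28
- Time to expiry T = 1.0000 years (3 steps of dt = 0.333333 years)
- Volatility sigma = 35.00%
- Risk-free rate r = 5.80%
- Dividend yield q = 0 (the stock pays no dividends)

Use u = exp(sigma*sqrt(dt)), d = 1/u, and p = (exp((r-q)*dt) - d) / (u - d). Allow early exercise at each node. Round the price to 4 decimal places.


Answer: Price = V(0,0) = 0.2281

Derivation:
dt = T/N = 0.333333
u = exp(sigma*sqrt(dt)) = 1.223937; d = 1/u = 0.817036
p = (exp((r-q)*dt) - d) / (u - d) = 0.497629
Discount per step: exp(-r*dt) = 0.980852
Stock lattice S(k, i) with i counting down-moves:
  k=0: S(0,0) = 1.1100
  k=1: S(1,0) = 1.3586; S(1,1) = 0.9069
  k=2: S(2,0) = 1.6628; S(2,1) = 1.1100; S(2,2) = 0.7410
  k=3: S(3,0) = 2.0352; S(3,1) = 1.3586; S(3,2) = 0.9069; S(3,3) = 0.6054
Terminal payoffs V(N, i) = max(K - S_T, 0):
  V(3,0) = 0.000000; V(3,1) = 0.000000; V(3,2) = 0.373090; V(3,3) = 0.674595
Backward induction: V(k, i) = exp(-r*dt) * [p * V(k+1, i) + (1-p) * V(k+1, i+1)]; then take max(V_cont, immediate exercise) for American.
  V(2,0) = exp(-r*dt) * [p*0.000000 + (1-p)*0.000000] = 0.000000; exercise = 0.000000; V(2,0) = max -> 0.000000
  V(2,1) = exp(-r*dt) * [p*0.000000 + (1-p)*0.373090] = 0.183841; exercise = 0.170000; V(2,1) = max -> 0.183841
  V(2,2) = exp(-r*dt) * [p*0.373090 + (1-p)*0.674595] = 0.514514; exercise = 0.539023; V(2,2) = max -> 0.539023
  V(1,0) = exp(-r*dt) * [p*0.000000 + (1-p)*0.183841] = 0.090588; exercise = 0.000000; V(1,0) = max -> 0.090588
  V(1,1) = exp(-r*dt) * [p*0.183841 + (1-p)*0.539023] = 0.355337; exercise = 0.373090; V(1,1) = max -> 0.373090
  V(0,0) = exp(-r*dt) * [p*0.090588 + (1-p)*0.373090] = 0.228057; exercise = 0.170000; V(0,0) = max -> 0.228057


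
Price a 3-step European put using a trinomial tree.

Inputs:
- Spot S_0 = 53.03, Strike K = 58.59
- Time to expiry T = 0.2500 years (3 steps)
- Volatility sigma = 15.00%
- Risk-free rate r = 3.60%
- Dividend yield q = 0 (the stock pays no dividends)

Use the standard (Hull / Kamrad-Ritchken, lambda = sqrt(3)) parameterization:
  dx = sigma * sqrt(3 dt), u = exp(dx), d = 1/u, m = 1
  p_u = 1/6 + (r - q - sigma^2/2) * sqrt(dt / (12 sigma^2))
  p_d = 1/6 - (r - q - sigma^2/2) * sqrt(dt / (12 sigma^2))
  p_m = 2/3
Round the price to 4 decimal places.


dt = T/N = 0.083333; dx = sigma*sqrt(3*dt) = 0.075000
u = exp(dx) = 1.077884; d = 1/u = 0.927743
p_u = 0.180417, p_m = 0.666667, p_d = 0.152917
Discount per step: exp(-r*dt) = 0.997004
Stock lattice S(k, j) with j the centered position index:
  k=0: S(0,+0) = 53.0300
  k=1: S(1,-1) = 49.1982; S(1,+0) = 53.0300; S(1,+1) = 57.1602
  k=2: S(2,-2) = 45.6433; S(2,-1) = 49.1982; S(2,+0) = 53.0300; S(2,+1) = 57.1602; S(2,+2) = 61.6121
  k=3: S(3,-3) = 42.3453; S(3,-2) = 45.6433; S(3,-1) = 49.1982; S(3,+0) = 53.0300; S(3,+1) = 57.1602; S(3,+2) = 61.6121; S(3,+3) = 66.4107
Terminal payoffs V(N, j) = max(K - S_T, 0):
  V(3,-3) = 16.244685; V(3,-2) = 12.946656; V(3,-1) = 9.391763; V(3,+0) = 5.560000; V(3,+1) = 1.429803; V(3,+2) = 0.000000; V(3,+3) = 0.000000
Backward induction: V(k, j) = exp(-r*dt) * [p_u * V(k+1, j+1) + p_m * V(k+1, j) + p_d * V(k+1, j-1)]
  V(2,-2) = exp(-r*dt) * [p_u*9.391763 + p_m*12.946656 + p_d*16.244685] = 12.771246
  V(2,-1) = exp(-r*dt) * [p_u*5.560000 + p_m*9.391763 + p_d*12.946656] = 9.216361
  V(2,+0) = exp(-r*dt) * [p_u*1.429803 + p_m*5.560000 + p_d*9.391763] = 5.384606
  V(2,+1) = exp(-r*dt) * [p_u*0.000000 + p_m*1.429803 + p_d*5.560000] = 1.798017
  V(2,+2) = exp(-r*dt) * [p_u*0.000000 + p_m*0.000000 + p_d*1.429803] = 0.217986
  V(1,-1) = exp(-r*dt) * [p_u*5.384606 + p_m*9.216361 + p_d*12.771246] = 9.041484
  V(1,+0) = exp(-r*dt) * [p_u*1.798017 + p_m*5.384606 + p_d*9.216361] = 5.307518
  V(1,+1) = exp(-r*dt) * [p_u*0.217986 + p_m*1.798017 + p_d*5.384606] = 2.055227
  V(0,+0) = exp(-r*dt) * [p_u*2.055227 + p_m*5.307518 + p_d*9.041484] = 5.275885

Answer: Price = V(0,0) = 5.2759


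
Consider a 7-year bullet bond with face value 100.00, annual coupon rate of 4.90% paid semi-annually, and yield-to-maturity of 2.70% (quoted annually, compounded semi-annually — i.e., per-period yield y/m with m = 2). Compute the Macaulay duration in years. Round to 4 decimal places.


Coupon per period c = face * coupon_rate / m = 2.450000
Periods per year m = 2; per-period yield y/m = 0.013500
Number of cashflows N = 14
Cashflows (t years, CF_t, discount factor 1/(1+y/m)^(m*t), PV):
  t = 0.5000: CF_t = 2.450000, DF = 0.986680, PV = 2.417366
  t = 1.0000: CF_t = 2.450000, DF = 0.973537, PV = 2.385166
  t = 1.5000: CF_t = 2.450000, DF = 0.960569, PV = 2.353395
  t = 2.0000: CF_t = 2.450000, DF = 0.947774, PV = 2.322047
  t = 2.5000: CF_t = 2.450000, DF = 0.935150, PV = 2.291117
  t = 3.0000: CF_t = 2.450000, DF = 0.922694, PV = 2.260599
  t = 3.5000: CF_t = 2.450000, DF = 0.910403, PV = 2.230488
  t = 4.0000: CF_t = 2.450000, DF = 0.898276, PV = 2.200777
  t = 4.5000: CF_t = 2.450000, DF = 0.886311, PV = 2.171462
  t = 5.0000: CF_t = 2.450000, DF = 0.874505, PV = 2.142538
  t = 5.5000: CF_t = 2.450000, DF = 0.862857, PV = 2.113999
  t = 6.0000: CF_t = 2.450000, DF = 0.851363, PV = 2.085840
  t = 6.5000: CF_t = 2.450000, DF = 0.840023, PV = 2.058057
  t = 7.0000: CF_t = 102.450000, DF = 0.828834, PV = 84.914024
Price P = sum_t PV_t = 113.946875
Macaulay numerator sum_t t * PV_t:
  t * PV_t at t = 0.5000: 1.208683
  t * PV_t at t = 1.0000: 2.385166
  t * PV_t at t = 1.5000: 3.530092
  t * PV_t at t = 2.0000: 4.644095
  t * PV_t at t = 2.5000: 5.727793
  t * PV_t at t = 3.0000: 6.781798
  t * PV_t at t = 3.5000: 7.806707
  t * PV_t at t = 4.0000: 8.803108
  t * PV_t at t = 4.5000: 9.771581
  t * PV_t at t = 5.0000: 10.712691
  t * PV_t at t = 5.5000: 11.626995
  t * PV_t at t = 6.0000: 12.515042
  t * PV_t at t = 6.5000: 13.377367
  t * PV_t at t = 7.0000: 594.398165
Macaulay duration D = (sum_t t * PV_t) / P = 693.289282 / 113.946875 = 6.084320

Answer: Macaulay duration = 6.0843 years


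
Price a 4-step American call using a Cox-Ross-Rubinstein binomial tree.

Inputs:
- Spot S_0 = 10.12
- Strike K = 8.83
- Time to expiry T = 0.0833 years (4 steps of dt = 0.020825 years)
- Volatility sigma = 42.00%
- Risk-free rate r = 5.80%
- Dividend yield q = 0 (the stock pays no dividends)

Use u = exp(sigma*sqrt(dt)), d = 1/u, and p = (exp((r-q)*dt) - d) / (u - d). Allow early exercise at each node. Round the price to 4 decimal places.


dt = T/N = 0.020825
u = exp(sigma*sqrt(dt)) = 1.062484; d = 1/u = 0.941191
p = (exp((r-q)*dt) - d) / (u - d) = 0.494816
Discount per step: exp(-r*dt) = 0.998793
Stock lattice S(k, i) with i counting down-moves:
  k=0: S(0,0) = 10.1200
  k=1: S(1,0) = 10.7523; S(1,1) = 9.5248
  k=2: S(2,0) = 11.4242; S(2,1) = 10.1200; S(2,2) = 8.9647
  k=3: S(3,0) = 12.1380; S(3,1) = 10.7523; S(3,2) = 9.5248; S(3,3) = 8.4375
  k=4: S(4,0) = 12.8965; S(4,1) = 11.4242; S(4,2) = 10.1200; S(4,3) = 8.9647; S(4,4) = 7.9413
Terminal payoffs V(N, i) = max(S_T - K, 0):
  V(4,0) = 4.066453; V(4,1) = 2.594189; V(4,2) = 1.290000; V(4,3) = 0.134697; V(4,4) = 0.000000
Backward induction: V(k, i) = exp(-r*dt) * [p * V(k+1, i) + (1-p) * V(k+1, i+1)]; then take max(V_cont, immediate exercise) for American.
  V(3,0) = exp(-r*dt) * [p*4.066453 + (1-p)*2.594189] = 3.318678; exercise = 3.308019; V(3,0) = max -> 3.318678
  V(3,1) = exp(-r*dt) * [p*2.594189 + (1-p)*1.290000] = 1.932998; exercise = 1.922339; V(3,1) = max -> 1.932998
  V(3,2) = exp(-r*dt) * [p*1.290000 + (1-p)*0.134697] = 0.705507; exercise = 0.694848; V(3,2) = max -> 0.705507
  V(3,3) = exp(-r*dt) * [p*0.134697 + (1-p)*0.000000] = 0.066570; exercise = 0.000000; V(3,3) = max -> 0.066570
  V(2,0) = exp(-r*dt) * [p*3.318678 + (1-p)*1.932998] = 2.615494; exercise = 2.594189; V(2,0) = max -> 2.615494
  V(2,1) = exp(-r*dt) * [p*1.932998 + (1-p)*0.705507] = 1.311305; exercise = 1.290000; V(2,1) = max -> 1.311305
  V(2,2) = exp(-r*dt) * [p*0.705507 + (1-p)*0.066570] = 0.382265; exercise = 0.134697; V(2,2) = max -> 0.382265
  V(1,0) = exp(-r*dt) * [p*2.615494 + (1-p)*1.311305] = 1.954277; exercise = 1.922339; V(1,0) = max -> 1.954277
  V(1,1) = exp(-r*dt) * [p*1.311305 + (1-p)*0.382265] = 0.840953; exercise = 0.694848; V(1,1) = max -> 0.840953
  V(0,0) = exp(-r*dt) * [p*1.954277 + (1-p)*0.840953] = 1.390164; exercise = 1.290000; V(0,0) = max -> 1.390164

Answer: Price = V(0,0) = 1.3902


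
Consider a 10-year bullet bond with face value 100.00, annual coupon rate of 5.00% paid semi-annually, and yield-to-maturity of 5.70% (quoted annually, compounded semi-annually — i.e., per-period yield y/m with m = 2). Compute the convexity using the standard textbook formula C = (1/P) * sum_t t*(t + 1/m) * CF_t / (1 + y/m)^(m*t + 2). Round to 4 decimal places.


Coupon per period c = face * coupon_rate / m = 2.500000
Periods per year m = 2; per-period yield y/m = 0.028500
Number of cashflows N = 20
Cashflows (t years, CF_t, discount factor 1/(1+y/m)^(m*t), PV):
  t = 0.5000: CF_t = 2.500000, DF = 0.972290, PV = 2.430724
  t = 1.0000: CF_t = 2.500000, DF = 0.945347, PV = 2.363368
  t = 1.5000: CF_t = 2.500000, DF = 0.919152, PV = 2.297879
  t = 2.0000: CF_t = 2.500000, DF = 0.893682, PV = 2.234204
  t = 2.5000: CF_t = 2.500000, DF = 0.868917, PV = 2.172294
  t = 3.0000: CF_t = 2.500000, DF = 0.844840, PV = 2.112099
  t = 3.5000: CF_t = 2.500000, DF = 0.821429, PV = 2.053572
  t = 4.0000: CF_t = 2.500000, DF = 0.798667, PV = 1.996667
  t = 4.5000: CF_t = 2.500000, DF = 0.776536, PV = 1.941339
  t = 5.0000: CF_t = 2.500000, DF = 0.755018, PV = 1.887544
  t = 5.5000: CF_t = 2.500000, DF = 0.734096, PV = 1.835240
  t = 6.0000: CF_t = 2.500000, DF = 0.713754, PV = 1.784385
  t = 6.5000: CF_t = 2.500000, DF = 0.693976, PV = 1.734939
  t = 7.0000: CF_t = 2.500000, DF = 0.674745, PV = 1.686863
  t = 7.5000: CF_t = 2.500000, DF = 0.656048, PV = 1.640120
  t = 8.0000: CF_t = 2.500000, DF = 0.637869, PV = 1.594672
  t = 8.5000: CF_t = 2.500000, DF = 0.620193, PV = 1.550483
  t = 9.0000: CF_t = 2.500000, DF = 0.603007, PV = 1.507519
  t = 9.5000: CF_t = 2.500000, DF = 0.586298, PV = 1.465745
  t = 10.0000: CF_t = 102.500000, DF = 0.570051, PV = 58.430277
Price P = sum_t PV_t = 94.719930
Convexity numerator sum_t t*(t + 1/m) * CF_t / (1+y/m)^(m*t + 2):
  t = 0.5000: term = 1.148939
  t = 1.0000: term = 3.351306
  t = 1.5000: term = 6.516881
  t = 2.0000: term = 10.560494
  t = 2.5000: term = 15.401790
  t = 3.0000: term = 20.965004
  t = 3.5000: term = 27.178744
  t = 4.0000: term = 33.975789
  t = 4.5000: term = 41.292889
  t = 5.0000: term = 49.070575
  t = 5.5000: term = 57.252980
  t = 6.0000: term = 65.787665
  t = 6.5000: term = 74.625450
  t = 7.0000: term = 83.720261
  t = 7.5000: term = 93.028973
  t = 8.0000: term = 102.511265
  t = 8.5000: term = 112.129483
  t = 9.0000: term = 121.848504
  t = 9.5000: term = 131.635612
  t = 10.0000: term = 5799.875242
Convexity = (1/P) * sum = 6851.877848 / 94.719930 = 72.338291

Answer: Convexity = 72.3383


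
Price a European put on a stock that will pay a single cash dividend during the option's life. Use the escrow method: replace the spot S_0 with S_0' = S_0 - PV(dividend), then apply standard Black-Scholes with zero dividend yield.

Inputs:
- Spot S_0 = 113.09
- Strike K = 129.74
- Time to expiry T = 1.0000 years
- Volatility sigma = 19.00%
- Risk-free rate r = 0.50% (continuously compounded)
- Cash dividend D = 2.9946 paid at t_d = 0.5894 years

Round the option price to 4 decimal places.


Answer: Price = 21.5299

Derivation:
PV(D) = D * exp(-r * t_d) = 2.9946 * 0.99705734 = 2.98578790
S_0' = S_0 - PV(D) = 113.0900 - 2.98578790 = 110.10421210
d1 = (ln(S_0'/K) + (r + sigma^2/2)*T) / (sigma*sqrt(T)) = -0.74239551
d2 = d1 - sigma*sqrt(T) = -0.93239551
exp(-rT) = 0.99501248
N(-d1) = 0.77107613; N(-d2) = 0.82443392
P = K * exp(-rT) * N(-d2) - S_0' * N(-d1) = 129.7400 * 0.99501248 * 0.82443392 - 110.10421210 * 0.77107613 = 21.5299


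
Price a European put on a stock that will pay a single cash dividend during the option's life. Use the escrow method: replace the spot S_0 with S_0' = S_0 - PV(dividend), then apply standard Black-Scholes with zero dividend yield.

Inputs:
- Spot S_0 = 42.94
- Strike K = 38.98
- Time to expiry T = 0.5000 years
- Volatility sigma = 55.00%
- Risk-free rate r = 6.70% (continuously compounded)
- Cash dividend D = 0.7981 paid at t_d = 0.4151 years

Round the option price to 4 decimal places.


Answer: Price = 4.1725

Derivation:
PV(D) = D * exp(-r * t_d) = 0.7981 * 0.97257148 = 0.77620930
S_0' = S_0 - PV(D) = 42.9400 - 0.77620930 = 42.16379070
d1 = (ln(S_0'/K) + (r + sigma^2/2)*T) / (sigma*sqrt(T)) = 0.48247340
d2 = d1 - sigma*sqrt(T) = 0.09356467
exp(-rT) = 0.96705491
N(-d1) = 0.31473484; N(-d2) = 0.46272749
P = K * exp(-rT) * N(-d2) - S_0' * N(-d1) = 38.9800 * 0.96705491 * 0.46272749 - 42.16379070 * 0.31473484 = 4.1725


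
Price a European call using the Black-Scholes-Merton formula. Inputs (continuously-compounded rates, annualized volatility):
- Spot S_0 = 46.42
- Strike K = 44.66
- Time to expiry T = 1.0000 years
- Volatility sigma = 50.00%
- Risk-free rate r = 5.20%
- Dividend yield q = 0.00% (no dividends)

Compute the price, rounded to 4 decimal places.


d1 = (ln(S/K) + (r - q + 0.5*sigma^2) * T) / (sigma * sqrt(T)) = 0.43130431
d2 = d1 - sigma * sqrt(T) = -0.06869569
exp(-rT) = 0.94932887; exp(-qT) = 1.00000000
C = S_0 * exp(-qT) * N(d1) - K * exp(-rT) * N(d2)
N(d1) = 0.66687644; N(d2) = 0.47261592
C = 46.4200 * 1.00000000 * 0.66687644 - 44.6600 * 0.94932887 * 0.47261592 = 10.9189

Answer: Price = 10.9189


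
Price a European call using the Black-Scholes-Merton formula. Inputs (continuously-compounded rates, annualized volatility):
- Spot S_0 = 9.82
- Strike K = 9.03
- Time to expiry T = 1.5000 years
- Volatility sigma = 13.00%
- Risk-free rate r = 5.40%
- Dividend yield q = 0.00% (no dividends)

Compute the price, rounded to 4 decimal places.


d1 = (ln(S/K) + (r - q + 0.5*sigma^2) * T) / (sigma * sqrt(T)) = 1.11510668
d2 = d1 - sigma * sqrt(T) = 0.95588985
exp(-rT) = 0.92219369; exp(-qT) = 1.00000000
C = S_0 * exp(-qT) * N(d1) - K * exp(-rT) * N(d2)
N(d1) = 0.86759765; N(d2) = 0.83043606
C = 9.8200 * 1.00000000 * 0.86759765 - 9.0300 * 0.92219369 * 0.83043606 = 1.6044

Answer: Price = 1.6044


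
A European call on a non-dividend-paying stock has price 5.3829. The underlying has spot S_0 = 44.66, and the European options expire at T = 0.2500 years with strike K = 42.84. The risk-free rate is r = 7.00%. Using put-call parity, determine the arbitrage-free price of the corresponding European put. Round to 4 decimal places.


Answer: Put price = 2.8197

Derivation:
Put-call parity: C - P = S_0 * exp(-qT) - K * exp(-rT).
S_0 * exp(-qT) = 44.6600 * 1.00000000 = 44.66000000
K * exp(-rT) = 42.8400 * 0.98265224 = 42.09682178
P = C - S*exp(-qT) + K*exp(-rT)
P = 5.3829 - 44.66000000 + 42.09682178 = 2.8197


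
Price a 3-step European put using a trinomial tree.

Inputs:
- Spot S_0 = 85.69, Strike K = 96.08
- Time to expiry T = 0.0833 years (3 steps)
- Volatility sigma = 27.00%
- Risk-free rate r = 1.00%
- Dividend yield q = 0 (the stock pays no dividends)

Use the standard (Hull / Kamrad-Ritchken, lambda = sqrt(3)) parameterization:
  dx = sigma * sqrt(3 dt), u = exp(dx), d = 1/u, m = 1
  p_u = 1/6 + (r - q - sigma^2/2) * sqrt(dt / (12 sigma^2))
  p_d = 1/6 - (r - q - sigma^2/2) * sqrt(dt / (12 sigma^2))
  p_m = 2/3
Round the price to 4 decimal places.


Answer: Price = V(0,0) = 10.5747

Derivation:
dt = T/N = 0.027767; dx = sigma*sqrt(3*dt) = 0.077927
u = exp(dx) = 1.081043; d = 1/u = 0.925032
p_u = 0.161954, p_m = 0.666667, p_d = 0.171379
Discount per step: exp(-r*dt) = 0.999722
Stock lattice S(k, j) with j the centered position index:
  k=0: S(0,+0) = 85.6900
  k=1: S(1,-1) = 79.2660; S(1,+0) = 85.6900; S(1,+1) = 92.6346
  k=2: S(2,-2) = 73.3236; S(2,-1) = 79.2660; S(2,+0) = 85.6900; S(2,+1) = 92.6346; S(2,+2) = 100.1420
  k=3: S(3,-3) = 67.8267; S(3,-2) = 73.3236; S(3,-1) = 79.2660; S(3,+0) = 85.6900; S(3,+1) = 92.6346; S(3,+2) = 100.1420; S(3,+3) = 108.2579
Terminal payoffs V(N, j) = max(K - S_T, 0):
  V(3,-3) = 28.253292; V(3,-2) = 22.756384; V(3,-1) = 16.813988; V(3,+0) = 10.390000; V(3,+1) = 3.445390; V(3,+2) = 0.000000; V(3,+3) = 0.000000
Backward induction: V(k, j) = exp(-r*dt) * [p_u * V(k+1, j+1) + p_m * V(k+1, j) + p_d * V(k+1, j-1)]
  V(2,-2) = exp(-r*dt) * [p_u*16.813988 + p_m*22.756384 + p_d*28.253292] = 22.729729
  V(2,-1) = exp(-r*dt) * [p_u*10.390000 + p_m*16.813988 + p_d*22.756384] = 16.787335
  V(2,+0) = exp(-r*dt) * [p_u*3.445390 + p_m*10.390000 + p_d*16.813988] = 10.363349
  V(2,+1) = exp(-r*dt) * [p_u*0.000000 + p_m*3.445390 + p_d*10.390000] = 4.076422
  V(2,+2) = exp(-r*dt) * [p_u*0.000000 + p_m*0.000000 + p_d*3.445390] = 0.590303
  V(1,-1) = exp(-r*dt) * [p_u*10.363349 + p_m*16.787335 + p_d*22.729729] = 16.760689
  V(1,+0) = exp(-r*dt) * [p_u*4.076422 + p_m*10.363349 + p_d*16.787335] = 10.443189
  V(1,+1) = exp(-r*dt) * [p_u*0.590303 + p_m*4.076422 + p_d*10.363349] = 4.588003
  V(0,+0) = exp(-r*dt) * [p_u*4.588003 + p_m*10.443189 + p_d*16.760689] = 10.574666


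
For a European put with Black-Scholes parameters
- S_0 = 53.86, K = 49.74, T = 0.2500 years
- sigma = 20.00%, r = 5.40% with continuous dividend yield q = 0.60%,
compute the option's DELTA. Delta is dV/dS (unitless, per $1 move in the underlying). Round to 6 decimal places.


Answer: Delta = -0.166825

Derivation:
d1 = 0.9657864901; d2 = 0.8657864901
phi(d1) = 0.2502461350; exp(-qT) = 0.9985011244; exp(-rT) = 0.9865907163
N(-d1) = 0.1670755150
Delta = -exp(-qT) * N(-d1) = -0.9985011244 * 0.1670755150 = -0.166825


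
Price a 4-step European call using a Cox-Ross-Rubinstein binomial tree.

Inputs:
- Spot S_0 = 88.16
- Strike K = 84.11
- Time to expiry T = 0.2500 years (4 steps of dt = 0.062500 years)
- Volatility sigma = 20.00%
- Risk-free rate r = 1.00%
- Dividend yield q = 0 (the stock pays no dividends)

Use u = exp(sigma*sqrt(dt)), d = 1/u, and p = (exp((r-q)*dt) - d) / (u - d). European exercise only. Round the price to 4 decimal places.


dt = T/N = 0.062500
u = exp(sigma*sqrt(dt)) = 1.051271; d = 1/u = 0.951229
p = (exp((r-q)*dt) - d) / (u - d) = 0.493752
Discount per step: exp(-r*dt) = 0.999375
Stock lattice S(k, i) with i counting down-moves:
  k=0: S(0,0) = 88.1600
  k=1: S(1,0) = 92.6801; S(1,1) = 83.8604
  k=2: S(2,0) = 97.4319; S(2,1) = 88.1600; S(2,2) = 79.7705
  k=3: S(3,0) = 102.4273; S(3,1) = 92.6801; S(3,2) = 83.8604; S(3,3) = 75.8800
  k=4: S(4,0) = 107.6789; S(4,1) = 97.4319; S(4,2) = 88.1600; S(4,3) = 79.7705; S(4,4) = 72.1793
Terminal payoffs V(N, i) = max(S_T - K, 0):
  V(4,0) = 23.568867; V(4,1) = 13.321868; V(4,2) = 4.050000; V(4,3) = 0.000000; V(4,4) = 0.000000
Backward induction: V(k, i) = exp(-r*dt) * [p * V(k+1, i) + (1-p) * V(k+1, i+1)].
  V(3,0) = exp(-r*dt) * [p*23.568867 + (1-p)*13.321868] = 18.369859
  V(3,1) = exp(-r*dt) * [p*13.321868 + (1-p)*4.050000] = 8.622612
  V(3,2) = exp(-r*dt) * [p*4.050000 + (1-p)*0.000000] = 1.998446
  V(3,3) = exp(-r*dt) * [p*0.000000 + (1-p)*0.000000] = 0.000000
  V(2,0) = exp(-r*dt) * [p*18.369859 + (1-p)*8.622612] = 13.426940
  V(2,1) = exp(-r*dt) * [p*8.622612 + (1-p)*1.998446] = 5.265849
  V(2,2) = exp(-r*dt) * [p*1.998446 + (1-p)*0.000000] = 0.986120
  V(1,0) = exp(-r*dt) * [p*13.426940 + (1-p)*5.265849] = 9.289596
  V(1,1) = exp(-r*dt) * [p*5.265849 + (1-p)*0.986120] = 3.097308
  V(0,0) = exp(-r*dt) * [p*9.289596 + (1-p)*3.097308] = 6.150917

Answer: Price = V(0,0) = 6.1509


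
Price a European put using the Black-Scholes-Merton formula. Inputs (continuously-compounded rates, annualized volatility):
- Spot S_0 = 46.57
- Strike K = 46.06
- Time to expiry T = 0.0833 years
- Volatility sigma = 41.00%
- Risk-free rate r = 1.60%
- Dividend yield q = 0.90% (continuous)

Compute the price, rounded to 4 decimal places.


d1 = (ln(S/K) + (r - q + 0.5*sigma^2) * T) / (sigma * sqrt(T)) = 0.15715064
d2 = d1 - sigma * sqrt(T) = 0.03881751
exp(-rT) = 0.99866809; exp(-qT) = 0.99925058
P = K * exp(-rT) * N(-d2) - S_0 * exp(-qT) * N(-d1)
N(-d1) = 0.43756306; N(-d2) = 0.48451794
P = 46.0600 * 0.99866809 * 0.48451794 - 46.5700 * 0.99925058 * 0.43756306 = 1.9251

Answer: Price = 1.9251


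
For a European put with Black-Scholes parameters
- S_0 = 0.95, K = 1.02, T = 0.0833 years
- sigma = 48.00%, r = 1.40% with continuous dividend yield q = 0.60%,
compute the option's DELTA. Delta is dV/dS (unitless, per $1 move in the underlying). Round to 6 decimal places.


d1 = -0.4391148035; d2 = -0.5776511526
phi(d1) = 0.3622758146; exp(-qT) = 0.9995003249; exp(-rT) = 0.9988344797
N(-d1) = 0.6697108234
Delta = -exp(-qT) * N(-d1) = -0.9995003249 * 0.6697108234 = -0.669376

Answer: Delta = -0.669376


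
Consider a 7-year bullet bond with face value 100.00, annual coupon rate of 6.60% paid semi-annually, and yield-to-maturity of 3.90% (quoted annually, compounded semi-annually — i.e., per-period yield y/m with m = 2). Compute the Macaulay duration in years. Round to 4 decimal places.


Answer: Macaulay duration = 5.8266 years

Derivation:
Coupon per period c = face * coupon_rate / m = 3.300000
Periods per year m = 2; per-period yield y/m = 0.019500
Number of cashflows N = 14
Cashflows (t years, CF_t, discount factor 1/(1+y/m)^(m*t), PV):
  t = 0.5000: CF_t = 3.300000, DF = 0.980873, PV = 3.236881
  t = 1.0000: CF_t = 3.300000, DF = 0.962112, PV = 3.174969
  t = 1.5000: CF_t = 3.300000, DF = 0.943709, PV = 3.114241
  t = 2.0000: CF_t = 3.300000, DF = 0.925659, PV = 3.054675
  t = 2.5000: CF_t = 3.300000, DF = 0.907954, PV = 2.996248
  t = 3.0000: CF_t = 3.300000, DF = 0.890588, PV = 2.938939
  t = 3.5000: CF_t = 3.300000, DF = 0.873553, PV = 2.882726
  t = 4.0000: CF_t = 3.300000, DF = 0.856845, PV = 2.827588
  t = 4.5000: CF_t = 3.300000, DF = 0.840456, PV = 2.773504
  t = 5.0000: CF_t = 3.300000, DF = 0.824380, PV = 2.720456
  t = 5.5000: CF_t = 3.300000, DF = 0.808613, PV = 2.668421
  t = 6.0000: CF_t = 3.300000, DF = 0.793146, PV = 2.617382
  t = 6.5000: CF_t = 3.300000, DF = 0.777976, PV = 2.567320
  t = 7.0000: CF_t = 103.300000, DF = 0.763095, PV = 78.827744
Price P = sum_t PV_t = 116.401095
Macaulay numerator sum_t t * PV_t:
  t * PV_t at t = 0.5000: 1.618440
  t * PV_t at t = 1.0000: 3.174969
  t * PV_t at t = 1.5000: 4.671362
  t * PV_t at t = 2.0000: 6.109350
  t * PV_t at t = 2.5000: 7.490621
  t * PV_t at t = 3.0000: 8.816817
  t * PV_t at t = 3.5000: 10.089540
  t * PV_t at t = 4.0000: 11.310351
  t * PV_t at t = 4.5000: 12.480770
  t * PV_t at t = 5.0000: 13.602278
  t * PV_t at t = 5.5000: 14.676317
  t * PV_t at t = 6.0000: 15.704294
  t * PV_t at t = 6.5000: 16.687578
  t * PV_t at t = 7.0000: 551.794211
Macaulay duration D = (sum_t t * PV_t) / P = 678.226899 / 116.401095 = 5.826637


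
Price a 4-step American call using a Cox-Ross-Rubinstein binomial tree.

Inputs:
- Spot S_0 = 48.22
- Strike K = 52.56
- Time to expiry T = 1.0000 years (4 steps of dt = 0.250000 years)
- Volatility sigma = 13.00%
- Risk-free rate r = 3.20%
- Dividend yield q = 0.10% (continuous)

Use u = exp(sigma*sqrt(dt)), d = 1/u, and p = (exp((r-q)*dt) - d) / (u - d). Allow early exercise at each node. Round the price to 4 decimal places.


Answer: Price = V(0,0) = 1.5122

Derivation:
dt = T/N = 0.250000
u = exp(sigma*sqrt(dt)) = 1.067159; d = 1/u = 0.937067
p = (exp((r-q)*dt) - d) / (u - d) = 0.543561
Discount per step: exp(-r*dt) = 0.992032
Stock lattice S(k, i) with i counting down-moves:
  k=0: S(0,0) = 48.2200
  k=1: S(1,0) = 51.4584; S(1,1) = 45.1854
  k=2: S(2,0) = 54.9143; S(2,1) = 48.2200; S(2,2) = 42.3418
  k=3: S(3,0) = 58.6023; S(3,1) = 51.4584; S(3,2) = 45.1854; S(3,3) = 39.6771
  k=4: S(4,0) = 62.5380; S(4,1) = 54.9143; S(4,2) = 48.2200; S(4,3) = 42.3418; S(4,4) = 37.1801
Terminal payoffs V(N, i) = max(S_T - K, 0):
  V(4,0) = 9.977969; V(4,1) = 2.354305; V(4,2) = 0.000000; V(4,3) = 0.000000; V(4,4) = 0.000000
Backward induction: V(k, i) = exp(-r*dt) * [p * V(k+1, i) + (1-p) * V(k+1, i+1)]; then take max(V_cont, immediate exercise) for American.
  V(3,0) = exp(-r*dt) * [p*9.977969 + (1-p)*2.354305] = 6.446450; exercise = 6.042296; V(3,0) = max -> 6.446450
  V(3,1) = exp(-r*dt) * [p*2.354305 + (1-p)*0.000000] = 1.269510; exercise = 0.000000; V(3,1) = max -> 1.269510
  V(3,2) = exp(-r*dt) * [p*0.000000 + (1-p)*0.000000] = 0.000000; exercise = 0.000000; V(3,2) = max -> 0.000000
  V(3,3) = exp(-r*dt) * [p*0.000000 + (1-p)*0.000000] = 0.000000; exercise = 0.000000; V(3,3) = max -> 0.000000
  V(2,0) = exp(-r*dt) * [p*6.446450 + (1-p)*1.269510] = 4.050953; exercise = 2.354305; V(2,0) = max -> 4.050953
  V(2,1) = exp(-r*dt) * [p*1.269510 + (1-p)*0.000000] = 0.684557; exercise = 0.000000; V(2,1) = max -> 0.684557
  V(2,2) = exp(-r*dt) * [p*0.000000 + (1-p)*0.000000] = 0.000000; exercise = 0.000000; V(2,2) = max -> 0.000000
  V(1,0) = exp(-r*dt) * [p*4.050953 + (1-p)*0.684557] = 2.494362; exercise = 0.000000; V(1,0) = max -> 2.494362
  V(1,1) = exp(-r*dt) * [p*0.684557 + (1-p)*0.000000] = 0.369134; exercise = 0.000000; V(1,1) = max -> 0.369134
  V(0,0) = exp(-r*dt) * [p*2.494362 + (1-p)*0.369134] = 1.512178; exercise = 0.000000; V(0,0) = max -> 1.512178


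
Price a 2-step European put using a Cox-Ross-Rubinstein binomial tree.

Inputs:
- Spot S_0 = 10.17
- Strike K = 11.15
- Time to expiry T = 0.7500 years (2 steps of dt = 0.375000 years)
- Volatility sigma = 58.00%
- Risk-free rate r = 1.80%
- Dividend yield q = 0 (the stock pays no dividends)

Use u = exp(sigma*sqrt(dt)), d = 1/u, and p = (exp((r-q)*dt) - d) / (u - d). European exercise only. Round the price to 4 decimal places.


dt = T/N = 0.375000
u = exp(sigma*sqrt(dt)) = 1.426432; d = 1/u = 0.701050
p = (exp((r-q)*dt) - d) / (u - d) = 0.421465
Discount per step: exp(-r*dt) = 0.993273
Stock lattice S(k, i) with i counting down-moves:
  k=0: S(0,0) = 10.1700
  k=1: S(1,0) = 14.5068; S(1,1) = 7.1297
  k=2: S(2,0) = 20.6930; S(2,1) = 10.1700; S(2,2) = 4.9983
Terminal payoffs V(N, i) = max(K - S_T, 0):
  V(2,0) = 0.000000; V(2,1) = 0.980000; V(2,2) = 6.151738
Backward induction: V(k, i) = exp(-r*dt) * [p * V(k+1, i) + (1-p) * V(k+1, i+1)].
  V(1,0) = exp(-r*dt) * [p*0.000000 + (1-p)*0.980000] = 0.563150
  V(1,1) = exp(-r*dt) * [p*0.980000 + (1-p)*6.151738] = 3.945312
  V(0,0) = exp(-r*dt) * [p*0.563150 + (1-p)*3.945312] = 2.502898

Answer: Price = V(0,0) = 2.5029


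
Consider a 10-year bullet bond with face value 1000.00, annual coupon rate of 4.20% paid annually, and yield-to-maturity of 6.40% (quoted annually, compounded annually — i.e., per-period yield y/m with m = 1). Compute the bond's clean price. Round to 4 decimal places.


Coupon per period c = face * coupon_rate / m = 42.000000
Periods per year m = 1; per-period yield y/m = 0.064000
Number of cashflows N = 10
Cashflows (t years, CF_t, discount factor 1/(1+y/m)^(m*t), PV):
  t = 1.0000: CF_t = 42.000000, DF = 0.939850, PV = 39.473684
  t = 2.0000: CF_t = 42.000000, DF = 0.883317, PV = 37.099327
  t = 3.0000: CF_t = 42.000000, DF = 0.830185, PV = 34.867789
  t = 4.0000: CF_t = 42.000000, DF = 0.780249, PV = 32.770478
  t = 5.0000: CF_t = 42.000000, DF = 0.733317, PV = 30.799322
  t = 6.0000: CF_t = 42.000000, DF = 0.689208, PV = 28.946731
  t = 7.0000: CF_t = 42.000000, DF = 0.647752, PV = 27.205574
  t = 8.0000: CF_t = 42.000000, DF = 0.608789, PV = 25.569149
  t = 9.0000: CF_t = 42.000000, DF = 0.572170, PV = 24.031155
  t = 10.0000: CF_t = 1042.000000, DF = 0.537754, PV = 560.339759
Price P = sum_t PV_t = 841.102968

Answer: Price = 841.1030


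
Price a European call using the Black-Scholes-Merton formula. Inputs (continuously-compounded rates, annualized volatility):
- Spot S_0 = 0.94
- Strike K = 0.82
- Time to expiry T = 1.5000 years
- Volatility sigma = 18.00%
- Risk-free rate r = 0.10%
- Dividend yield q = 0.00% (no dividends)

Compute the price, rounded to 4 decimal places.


d1 = (ln(S/K) + (r - q + 0.5*sigma^2) * T) / (sigma * sqrt(T)) = 0.73655038
d2 = d1 - sigma * sqrt(T) = 0.51609631
exp(-rT) = 0.99850112; exp(-qT) = 1.00000000
C = S_0 * exp(-qT) * N(d1) - K * exp(-rT) * N(d2)
N(d1) = 0.76930209; N(d2) = 0.69710643
C = 0.9400 * 1.00000000 * 0.76930209 - 0.8200 * 0.99850112 * 0.69710643 = 0.1524

Answer: Price = 0.1524


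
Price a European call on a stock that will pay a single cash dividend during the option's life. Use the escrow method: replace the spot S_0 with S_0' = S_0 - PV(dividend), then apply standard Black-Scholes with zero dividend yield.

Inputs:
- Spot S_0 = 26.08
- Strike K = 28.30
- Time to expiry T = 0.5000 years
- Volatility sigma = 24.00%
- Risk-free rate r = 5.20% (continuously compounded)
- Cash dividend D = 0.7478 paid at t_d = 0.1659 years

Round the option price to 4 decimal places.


PV(D) = D * exp(-r * t_d) = 0.7478 * 0.99141030 = 0.74137663
S_0' = S_0 - PV(D) = 26.0800 - 0.74137663 = 25.33862337
d1 = (ln(S_0'/K) + (r + sigma^2/2)*T) / (sigma*sqrt(T)) = -0.41325652
d2 = d1 - sigma*sqrt(T) = -0.58296215
exp(-rT) = 0.97433509
N(d1) = 0.33970934; N(d2) = 0.27995939
C = S_0' * N(d1) - K * exp(-rT) * N(d2) = 25.33862337 * 0.33970934 - 28.3000 * 0.97433509 * 0.27995939 = 0.8883

Answer: Price = 0.8883


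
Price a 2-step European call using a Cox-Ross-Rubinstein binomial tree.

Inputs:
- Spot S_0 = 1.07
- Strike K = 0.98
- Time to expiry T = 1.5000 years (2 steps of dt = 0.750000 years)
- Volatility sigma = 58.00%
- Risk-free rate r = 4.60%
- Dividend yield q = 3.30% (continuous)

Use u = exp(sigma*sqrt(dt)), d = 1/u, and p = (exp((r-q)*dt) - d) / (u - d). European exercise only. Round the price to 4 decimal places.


dt = T/N = 0.750000
u = exp(sigma*sqrt(dt)) = 1.652509; d = 1/u = 0.605140
p = (exp((r-q)*dt) - d) / (u - d) = 0.386356
Discount per step: exp(-r*dt) = 0.966088
Stock lattice S(k, i) with i counting down-moves:
  k=0: S(0,0) = 1.0700
  k=1: S(1,0) = 1.7682; S(1,1) = 0.6475
  k=2: S(2,0) = 2.9219; S(2,1) = 1.0700; S(2,2) = 0.3918
Terminal payoffs V(N, i) = max(S_T - K, 0):
  V(2,0) = 1.941941; V(2,1) = 0.090000; V(2,2) = 0.000000
Backward induction: V(k, i) = exp(-r*dt) * [p * V(k+1, i) + (1-p) * V(k+1, i+1)].
  V(1,0) = exp(-r*dt) * [p*1.941941 + (1-p)*0.090000] = 0.778193
  V(1,1) = exp(-r*dt) * [p*0.090000 + (1-p)*0.000000] = 0.033593
  V(0,0) = exp(-r*dt) * [p*0.778193 + (1-p)*0.033593] = 0.310379

Answer: Price = V(0,0) = 0.3104


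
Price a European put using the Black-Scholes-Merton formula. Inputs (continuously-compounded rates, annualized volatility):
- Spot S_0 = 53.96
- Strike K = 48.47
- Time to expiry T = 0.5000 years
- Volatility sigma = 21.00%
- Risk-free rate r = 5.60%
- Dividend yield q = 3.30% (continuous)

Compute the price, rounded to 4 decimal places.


Answer: Price = 0.8913

Derivation:
d1 = (ln(S/K) + (r - q + 0.5*sigma^2) * T) / (sigma * sqrt(T)) = 0.87427343
d2 = d1 - sigma * sqrt(T) = 0.72578101
exp(-rT) = 0.97238837; exp(-qT) = 0.98363538
P = K * exp(-rT) * N(-d2) - S_0 * exp(-qT) * N(-d1)
N(-d1) = 0.19098468; N(-d2) = 0.23398652
P = 48.4700 * 0.97238837 * 0.23398652 - 53.9600 * 0.98363538 * 0.19098468 = 0.8913


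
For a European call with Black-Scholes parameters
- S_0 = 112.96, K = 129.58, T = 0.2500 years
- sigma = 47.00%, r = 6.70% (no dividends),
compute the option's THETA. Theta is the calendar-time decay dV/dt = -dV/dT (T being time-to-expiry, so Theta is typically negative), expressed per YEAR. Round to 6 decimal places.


d1 = -0.3953284139; d2 = -0.6303284139
phi(d1) = 0.3689549199; exp(-qT) = 1.0000000000; exp(-rT) = 0.9833895013
Theta = -S*exp(-qT)*phi(d1)*sigma/(2*sqrt(T)) - r*K*exp(-rT)*N(d2) + q*S*exp(-qT)*N(d1)
N(d1) = 0.3463002662; N(d2) = 0.2642398682; sqrt(T) = 0.5000000000
Term 1 = -112.9600 * 1.0000000000 * 0.3689549199 * 0.4700 / (2 * 0.5000000000) = -19.5882594434
Term 2 = -0.0670 * 129.5800 * 0.9833895013 * 0.2642398682 = -2.2559875043
Term 3 = 0 (no dividend yield, q = 0)
Theta = -19.5882594434 + (-2.2559875043) + (0.0000000000) = -21.844247

Answer: Theta = -21.844247


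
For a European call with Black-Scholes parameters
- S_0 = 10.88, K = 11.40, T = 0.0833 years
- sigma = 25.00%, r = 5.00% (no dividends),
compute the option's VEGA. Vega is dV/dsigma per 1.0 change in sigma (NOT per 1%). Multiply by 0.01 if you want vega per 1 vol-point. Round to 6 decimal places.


d1 = -0.5532443966; d2 = -0.6253987451
phi(d1) = 0.3423306437; exp(-qT) = 1.0000000000; exp(-rT) = 0.9958436616
Vega = S * exp(-qT) * phi(d1) * sqrt(T) = 10.8800 * 1.0000000000 * 0.3423306437 * 0.2886173938 = 1.074972

Answer: Vega = 1.074972


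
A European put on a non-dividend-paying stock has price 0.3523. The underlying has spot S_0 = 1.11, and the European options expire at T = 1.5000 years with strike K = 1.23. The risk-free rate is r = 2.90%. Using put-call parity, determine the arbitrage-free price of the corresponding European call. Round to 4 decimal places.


Answer: Call price = 0.2847

Derivation:
Put-call parity: C - P = S_0 * exp(-qT) - K * exp(-rT).
S_0 * exp(-qT) = 1.1100 * 1.00000000 = 1.11000000
K * exp(-rT) = 1.2300 * 0.95743255 = 1.17764204
C = P + S*exp(-qT) - K*exp(-rT)
C = 0.3523 + 1.11000000 - 1.17764204 = 0.2847


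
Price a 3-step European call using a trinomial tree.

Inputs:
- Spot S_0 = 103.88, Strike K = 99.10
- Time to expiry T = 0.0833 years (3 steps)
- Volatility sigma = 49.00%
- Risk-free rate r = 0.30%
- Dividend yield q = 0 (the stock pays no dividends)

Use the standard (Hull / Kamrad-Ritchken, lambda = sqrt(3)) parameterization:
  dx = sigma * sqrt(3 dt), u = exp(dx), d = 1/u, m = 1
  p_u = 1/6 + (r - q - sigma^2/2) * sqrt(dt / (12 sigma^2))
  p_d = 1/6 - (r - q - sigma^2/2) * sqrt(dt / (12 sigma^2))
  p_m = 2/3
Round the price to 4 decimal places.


Answer: Price = V(0,0) = 8.5500

Derivation:
dt = T/N = 0.027767; dx = sigma*sqrt(3*dt) = 0.141423
u = exp(dx) = 1.151911; d = 1/u = 0.868122
p_u = 0.155176, p_m = 0.666667, p_d = 0.178157
Discount per step: exp(-r*dt) = 0.999917
Stock lattice S(k, j) with j the centered position index:
  k=0: S(0,+0) = 103.8800
  k=1: S(1,-1) = 90.1806; S(1,+0) = 103.8800; S(1,+1) = 119.6605
  k=2: S(2,-2) = 78.2878; S(2,-1) = 90.1806; S(2,+0) = 103.8800; S(2,+1) = 119.6605; S(2,+2) = 137.8383
  k=3: S(3,-3) = 67.9634; S(3,-2) = 78.2878; S(3,-1) = 90.1806; S(3,+0) = 103.8800; S(3,+1) = 119.6605; S(3,+2) = 137.8383; S(3,+3) = 158.7775
Terminal payoffs V(N, j) = max(S_T - K, 0):
  V(3,-3) = 0.000000; V(3,-2) = 0.000000; V(3,-1) = 0.000000; V(3,+0) = 4.780000; V(3,+1) = 20.560541; V(3,+2) = 38.738324; V(3,+3) = 59.677517
Backward induction: V(k, j) = exp(-r*dt) * [p_u * V(k+1, j+1) + p_m * V(k+1, j) + p_d * V(k+1, j-1)]
  V(2,-2) = exp(-r*dt) * [p_u*0.000000 + p_m*0.000000 + p_d*0.000000] = 0.000000
  V(2,-1) = exp(-r*dt) * [p_u*4.780000 + p_m*0.000000 + p_d*0.000000] = 0.741679
  V(2,+0) = exp(-r*dt) * [p_u*20.560541 + p_m*4.780000 + p_d*0.000000] = 6.376637
  V(2,+1) = exp(-r*dt) * [p_u*38.738324 + p_m*20.560541 + p_d*4.780000] = 20.568163
  V(2,+2) = exp(-r*dt) * [p_u*59.677517 + p_m*38.738324 + p_d*20.560541] = 38.745850
  V(1,-1) = exp(-r*dt) * [p_u*6.376637 + p_m*0.741679 + p_d*0.000000] = 1.483830
  V(1,+0) = exp(-r*dt) * [p_u*20.568163 + p_m*6.376637 + p_d*0.741679] = 7.574281
  V(1,+1) = exp(-r*dt) * [p_u*38.745850 + p_m*20.568163 + p_d*6.376637] = 20.858841
  V(0,+0) = exp(-r*dt) * [p_u*20.858841 + p_m*7.574281 + p_d*1.483830] = 8.549954
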